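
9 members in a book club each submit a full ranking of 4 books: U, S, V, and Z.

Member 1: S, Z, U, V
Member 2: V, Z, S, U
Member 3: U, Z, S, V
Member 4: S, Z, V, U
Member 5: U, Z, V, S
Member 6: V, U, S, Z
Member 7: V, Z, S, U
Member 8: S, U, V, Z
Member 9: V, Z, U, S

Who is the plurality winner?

V

First-place vote totals:
  U: 2
  S: 3
  V: 4
  Z: 0
V has the most first-place votes.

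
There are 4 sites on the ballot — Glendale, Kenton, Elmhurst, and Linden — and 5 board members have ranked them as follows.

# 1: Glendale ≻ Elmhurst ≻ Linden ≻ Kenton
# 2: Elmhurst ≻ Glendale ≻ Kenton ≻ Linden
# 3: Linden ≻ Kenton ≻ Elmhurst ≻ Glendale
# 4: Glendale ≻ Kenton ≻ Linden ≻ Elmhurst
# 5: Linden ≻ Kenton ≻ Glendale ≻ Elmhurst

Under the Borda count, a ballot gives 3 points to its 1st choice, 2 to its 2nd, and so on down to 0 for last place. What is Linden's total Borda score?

8

Borda scores:
  Glendale: 3 + 2 + 0 + 3 + 1 = 9
  Kenton: 0 + 1 + 2 + 2 + 2 = 7
  Elmhurst: 2 + 3 + 1 + 0 + 0 = 6
  Linden: 1 + 0 + 3 + 1 + 3 = 8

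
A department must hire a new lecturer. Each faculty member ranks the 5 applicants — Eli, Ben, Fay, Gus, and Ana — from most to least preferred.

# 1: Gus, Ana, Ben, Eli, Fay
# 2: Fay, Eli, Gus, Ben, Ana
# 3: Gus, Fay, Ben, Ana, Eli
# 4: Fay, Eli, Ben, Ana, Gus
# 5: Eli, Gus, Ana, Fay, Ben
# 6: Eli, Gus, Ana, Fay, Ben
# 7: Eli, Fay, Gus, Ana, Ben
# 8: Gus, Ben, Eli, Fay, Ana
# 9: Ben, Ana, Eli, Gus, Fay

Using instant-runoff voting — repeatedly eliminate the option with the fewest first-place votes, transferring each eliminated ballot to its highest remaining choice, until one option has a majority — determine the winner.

Round 1: Eli 3, Gus 3, Fay 2, Ben 1, Ana 0. Ana has the fewest and is eliminated.
Round 2: Eli 3, Gus 3, Fay 2, Ben 1. Ben has the fewest and is eliminated.
Round 3: Eli 4, Gus 3, Fay 2. Fay has the fewest and is eliminated.
Round 4: Eli 6, Gus 3. Eli has a majority.

Eli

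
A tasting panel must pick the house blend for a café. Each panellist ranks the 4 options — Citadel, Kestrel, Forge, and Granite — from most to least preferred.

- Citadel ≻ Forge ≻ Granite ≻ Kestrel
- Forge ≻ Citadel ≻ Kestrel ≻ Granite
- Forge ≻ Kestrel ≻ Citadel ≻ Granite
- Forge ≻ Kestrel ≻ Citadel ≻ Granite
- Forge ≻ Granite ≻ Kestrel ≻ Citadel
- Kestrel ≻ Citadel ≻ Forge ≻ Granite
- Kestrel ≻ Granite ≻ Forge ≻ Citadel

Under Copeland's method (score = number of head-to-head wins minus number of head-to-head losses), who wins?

Forge

Pairwise results:
  Citadel vs Kestrel: Kestrel wins 5–2.
  Citadel vs Forge: Forge wins 5–2.
  Citadel vs Granite: Citadel wins 5–2.
  Kestrel vs Forge: Forge wins 5–2.
  Kestrel vs Granite: Kestrel wins 5–2.
  Forge vs Granite: Forge wins 6–1.
Copeland scores (wins − losses):
  Citadel: 1 − 2 = -1
  Kestrel: 2 − 1 = 1
  Forge: 3 − 0 = 3
  Granite: 0 − 3 = -3
Forge has the best Copeland score.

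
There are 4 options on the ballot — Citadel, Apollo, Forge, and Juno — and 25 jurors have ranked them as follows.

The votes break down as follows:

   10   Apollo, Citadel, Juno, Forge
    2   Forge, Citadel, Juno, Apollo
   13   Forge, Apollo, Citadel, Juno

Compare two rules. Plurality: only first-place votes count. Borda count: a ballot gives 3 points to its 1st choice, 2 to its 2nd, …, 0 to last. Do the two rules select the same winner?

Plurality first-place counts: Citadel 0, Apollo 10, Forge 15, Juno 0 → Forge.
Borda totals: Citadel 37, Apollo 56, Forge 45, Juno 12 → Apollo.
The two rules disagree: plurality picks Forge, Borda picks Apollo.

No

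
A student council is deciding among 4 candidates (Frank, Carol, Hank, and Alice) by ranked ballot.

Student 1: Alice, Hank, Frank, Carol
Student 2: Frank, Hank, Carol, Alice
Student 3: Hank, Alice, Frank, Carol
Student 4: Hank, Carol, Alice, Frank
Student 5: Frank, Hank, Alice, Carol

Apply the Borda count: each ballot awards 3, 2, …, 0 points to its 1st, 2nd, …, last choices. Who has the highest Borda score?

Hank

Borda scores:
  Frank: 1 + 3 + 1 + 0 + 3 = 8
  Carol: 0 + 1 + 0 + 2 + 0 = 3
  Hank: 2 + 2 + 3 + 3 + 2 = 12
  Alice: 3 + 0 + 2 + 1 + 1 = 7
Hank has the highest total.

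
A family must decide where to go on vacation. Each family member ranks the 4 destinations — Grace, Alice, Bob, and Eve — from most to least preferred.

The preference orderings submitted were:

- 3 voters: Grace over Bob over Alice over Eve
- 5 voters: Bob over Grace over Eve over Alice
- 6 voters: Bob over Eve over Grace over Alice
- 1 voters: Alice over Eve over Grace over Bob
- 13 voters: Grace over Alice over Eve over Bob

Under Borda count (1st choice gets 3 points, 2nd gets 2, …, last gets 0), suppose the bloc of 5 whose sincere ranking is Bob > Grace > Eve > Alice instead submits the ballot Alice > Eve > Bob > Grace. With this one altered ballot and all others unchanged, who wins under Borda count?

Borda totals with the altered ballot: Grace 55, Alice 47, Bob 29, Eve 37.
The winner is unchanged: still Grace.

Grace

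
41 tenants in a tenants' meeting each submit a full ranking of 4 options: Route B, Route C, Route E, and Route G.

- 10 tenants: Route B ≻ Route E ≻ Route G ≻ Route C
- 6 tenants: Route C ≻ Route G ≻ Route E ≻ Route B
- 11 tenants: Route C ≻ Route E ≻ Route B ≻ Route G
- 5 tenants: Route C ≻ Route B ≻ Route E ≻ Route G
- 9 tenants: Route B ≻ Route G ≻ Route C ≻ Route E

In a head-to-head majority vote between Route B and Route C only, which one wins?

Route C

Ballots ranking Route B above Route C: 10+9 = 19.
Ballots ranking Route C above Route B: 6+11+5 = 22.
Route C wins the head-to-head, 22–19.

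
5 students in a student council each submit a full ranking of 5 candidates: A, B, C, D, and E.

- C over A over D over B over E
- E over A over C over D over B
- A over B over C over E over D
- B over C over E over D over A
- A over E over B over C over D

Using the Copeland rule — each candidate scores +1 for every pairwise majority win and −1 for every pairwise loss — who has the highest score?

Pairwise results:
  A vs B: A wins 4–1.
  A vs C: A wins 3–2.
  A vs D: A wins 4–1.
  A vs E: A wins 3–2.
  B vs C: B wins 3–2.
  B vs D: B wins 3–2.
  B vs E: B wins 3–2.
  C vs D: C wins 5–0.
  C vs E: C wins 3–2.
  D vs E: E wins 4–1.
Copeland scores (wins − losses):
  A: 4 − 0 = 4
  B: 3 − 1 = 2
  C: 2 − 2 = 0
  D: 0 − 4 = -4
  E: 1 − 3 = -2
A has the best Copeland score.

A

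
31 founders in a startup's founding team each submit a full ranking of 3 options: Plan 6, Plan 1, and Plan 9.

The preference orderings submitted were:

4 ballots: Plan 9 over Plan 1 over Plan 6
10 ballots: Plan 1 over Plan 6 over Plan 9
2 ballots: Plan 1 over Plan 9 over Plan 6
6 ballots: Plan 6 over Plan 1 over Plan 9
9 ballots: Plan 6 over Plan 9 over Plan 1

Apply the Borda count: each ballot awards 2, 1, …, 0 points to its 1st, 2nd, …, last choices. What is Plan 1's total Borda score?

34

Borda scores:
  Plan 6: 4·0 + 10·1 + 2·0 + 6·2 + 9·2 = 40
  Plan 1: 4·1 + 10·2 + 2·2 + 6·1 + 9·0 = 34
  Plan 9: 4·2 + 10·0 + 2·1 + 6·0 + 9·1 = 19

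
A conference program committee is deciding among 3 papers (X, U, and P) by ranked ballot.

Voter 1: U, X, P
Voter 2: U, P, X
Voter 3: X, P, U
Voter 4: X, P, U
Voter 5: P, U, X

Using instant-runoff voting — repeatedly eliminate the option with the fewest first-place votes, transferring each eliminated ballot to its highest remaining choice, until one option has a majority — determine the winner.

Round 1: X 2, U 2, P 1. P has the fewest and is eliminated.
Round 2: U 3, X 2. U has a majority.

U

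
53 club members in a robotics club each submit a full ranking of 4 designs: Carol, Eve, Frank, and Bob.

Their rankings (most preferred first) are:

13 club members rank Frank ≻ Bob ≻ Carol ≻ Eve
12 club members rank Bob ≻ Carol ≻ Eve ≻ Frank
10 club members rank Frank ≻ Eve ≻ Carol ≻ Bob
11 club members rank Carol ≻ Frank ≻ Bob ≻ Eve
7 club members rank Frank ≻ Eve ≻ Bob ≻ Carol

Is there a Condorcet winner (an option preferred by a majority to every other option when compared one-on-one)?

Head-to-head results (53 voters total):
Carol vs Eve: Carol wins 36–17.
Carol vs Frank: Frank wins 30–23.
Carol vs Bob: Bob wins 32–21.
Eve vs Frank: Frank wins 41–12.
Eve vs Bob: Bob wins 36–17.
Frank vs Bob: Frank wins 41–12.
Frank beats each rival — Carol (30–23), Eve (41–12), Bob (41–12) — so Frank is the Condorcet winner.

Yes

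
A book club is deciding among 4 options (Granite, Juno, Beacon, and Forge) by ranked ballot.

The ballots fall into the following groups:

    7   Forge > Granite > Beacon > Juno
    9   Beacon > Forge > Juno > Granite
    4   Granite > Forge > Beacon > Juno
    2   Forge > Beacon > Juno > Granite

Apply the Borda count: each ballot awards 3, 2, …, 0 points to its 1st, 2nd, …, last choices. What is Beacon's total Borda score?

Borda scores:
  Granite: 7·2 + 9·0 + 4·3 + 2·0 = 26
  Juno: 7·0 + 9·1 + 4·0 + 2·1 = 11
  Beacon: 7·1 + 9·3 + 4·1 + 2·2 = 42
  Forge: 7·3 + 9·2 + 4·2 + 2·3 = 53

42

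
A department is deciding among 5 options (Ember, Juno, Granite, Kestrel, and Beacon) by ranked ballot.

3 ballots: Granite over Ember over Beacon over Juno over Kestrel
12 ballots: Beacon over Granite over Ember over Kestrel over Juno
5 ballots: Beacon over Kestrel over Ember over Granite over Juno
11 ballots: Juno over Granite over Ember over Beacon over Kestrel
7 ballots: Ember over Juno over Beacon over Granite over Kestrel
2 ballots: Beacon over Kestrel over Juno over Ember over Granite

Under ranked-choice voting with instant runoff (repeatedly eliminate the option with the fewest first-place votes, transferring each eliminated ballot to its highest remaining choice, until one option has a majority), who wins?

Round 1: Beacon 19, Juno 11, Ember 7, Granite 3, Kestrel 0. Kestrel has the fewest and is eliminated.
Round 2: Beacon 19, Juno 11, Ember 7, Granite 3. Granite has the fewest and is eliminated.
Round 3: Beacon 19, Juno 11, Ember 10. Ember has the fewest and is eliminated.
Round 4: Beacon 22, Juno 18. Beacon has a majority.

Beacon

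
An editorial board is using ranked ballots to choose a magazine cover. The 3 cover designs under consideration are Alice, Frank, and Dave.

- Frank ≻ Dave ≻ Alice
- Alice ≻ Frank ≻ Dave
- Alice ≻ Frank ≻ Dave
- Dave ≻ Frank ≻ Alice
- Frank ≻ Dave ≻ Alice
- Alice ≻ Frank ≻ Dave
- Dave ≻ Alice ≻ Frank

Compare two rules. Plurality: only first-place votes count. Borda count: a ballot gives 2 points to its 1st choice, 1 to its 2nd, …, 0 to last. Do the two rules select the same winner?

Plurality first-place counts: Alice 3, Frank 2, Dave 2 → Alice.
Borda totals: Alice 7, Frank 8, Dave 6 → Frank.
The two rules disagree: plurality picks Alice, Borda picks Frank.

No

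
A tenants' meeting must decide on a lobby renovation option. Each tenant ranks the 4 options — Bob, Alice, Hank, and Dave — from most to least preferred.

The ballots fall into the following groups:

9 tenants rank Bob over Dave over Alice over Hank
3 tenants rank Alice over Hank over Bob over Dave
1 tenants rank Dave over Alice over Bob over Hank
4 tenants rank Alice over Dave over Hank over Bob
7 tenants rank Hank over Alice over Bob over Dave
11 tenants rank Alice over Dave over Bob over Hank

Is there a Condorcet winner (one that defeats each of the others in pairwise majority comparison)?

Head-to-head results (35 voters total):
Bob vs Alice: Alice wins 26–9.
Bob vs Hank: Bob wins 21–14.
Bob vs Dave: Bob wins 19–16.
Alice vs Hank: Alice wins 28–7.
Alice vs Dave: Alice wins 25–10.
Hank vs Dave: Dave wins 25–10.
Alice beats each rival — Bob (26–9), Hank (28–7), Dave (25–10) — so Alice is the Condorcet winner.

Yes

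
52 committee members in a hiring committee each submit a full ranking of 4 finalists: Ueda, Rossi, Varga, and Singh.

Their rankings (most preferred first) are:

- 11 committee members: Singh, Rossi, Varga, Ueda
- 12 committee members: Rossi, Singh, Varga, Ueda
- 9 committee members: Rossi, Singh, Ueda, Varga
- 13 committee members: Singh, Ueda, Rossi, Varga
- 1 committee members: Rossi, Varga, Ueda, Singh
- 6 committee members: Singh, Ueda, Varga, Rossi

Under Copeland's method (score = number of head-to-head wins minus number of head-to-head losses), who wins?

Singh

Pairwise results:
  Ueda vs Rossi: Rossi wins 33–19.
  Ueda vs Varga: Ueda wins 28–24.
  Ueda vs Singh: Singh wins 51–1.
  Rossi vs Varga: Rossi wins 46–6.
  Rossi vs Singh: Singh wins 30–22.
  Varga vs Singh: Singh wins 51–1.
Copeland scores (wins − losses):
  Ueda: 1 − 2 = -1
  Rossi: 2 − 1 = 1
  Varga: 0 − 3 = -3
  Singh: 3 − 0 = 3
Singh has the best Copeland score.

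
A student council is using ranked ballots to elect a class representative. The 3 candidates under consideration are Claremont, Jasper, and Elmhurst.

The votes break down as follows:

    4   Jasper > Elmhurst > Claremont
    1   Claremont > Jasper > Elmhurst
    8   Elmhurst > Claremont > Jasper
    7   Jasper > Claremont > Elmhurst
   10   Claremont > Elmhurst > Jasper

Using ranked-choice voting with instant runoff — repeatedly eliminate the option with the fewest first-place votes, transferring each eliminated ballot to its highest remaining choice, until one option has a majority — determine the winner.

Round 1: Claremont 11, Jasper 11, Elmhurst 8. Elmhurst has the fewest and is eliminated.
Round 2: Claremont 19, Jasper 11. Claremont has a majority.

Claremont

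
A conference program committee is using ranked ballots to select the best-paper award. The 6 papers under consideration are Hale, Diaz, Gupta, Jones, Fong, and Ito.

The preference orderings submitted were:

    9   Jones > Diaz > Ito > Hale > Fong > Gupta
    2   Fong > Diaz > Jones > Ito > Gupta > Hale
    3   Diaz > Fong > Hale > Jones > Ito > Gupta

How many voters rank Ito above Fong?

9

Ballots ranking Ito above Fong: 9.
Ballots ranking Fong above Ito: 2+3 = 5.
So 9 of 14 voters prefer Ito to Fong.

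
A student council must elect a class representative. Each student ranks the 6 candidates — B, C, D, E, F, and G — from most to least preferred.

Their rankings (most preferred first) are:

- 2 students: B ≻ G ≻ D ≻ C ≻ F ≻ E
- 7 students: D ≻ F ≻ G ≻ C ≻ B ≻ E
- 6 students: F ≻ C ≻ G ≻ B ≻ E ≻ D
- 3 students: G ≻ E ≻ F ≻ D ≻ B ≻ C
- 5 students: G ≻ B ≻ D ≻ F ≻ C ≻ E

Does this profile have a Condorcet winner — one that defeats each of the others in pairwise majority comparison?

Head-to-head results (23 voters total):
B vs C: C wins 13–10.
B vs D: B wins 13–10.
B vs E: B wins 20–3.
B vs F: F wins 16–7.
B vs G: G wins 21–2.
C vs D: D wins 17–6.
C vs E: C wins 20–3.
C vs F: F wins 21–2.
C vs G: G wins 17–6.
D vs E: D wins 14–9.
D vs F: D wins 14–9.
D vs G: G wins 16–7.
E vs F: F wins 20–3.
E vs G: G wins 23–0.
F vs G: F wins 13–10.
No candidate beats all others: B beats D beats C beats B, a majority cycle.

No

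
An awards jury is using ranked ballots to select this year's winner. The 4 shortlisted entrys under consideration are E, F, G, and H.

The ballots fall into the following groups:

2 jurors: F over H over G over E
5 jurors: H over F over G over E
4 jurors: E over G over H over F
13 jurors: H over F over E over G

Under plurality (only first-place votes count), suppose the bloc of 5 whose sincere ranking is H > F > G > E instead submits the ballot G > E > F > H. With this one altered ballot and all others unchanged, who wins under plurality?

First-place totals with the altered ballot: E 4, F 2, G 5, H 13.
The winner is unchanged: still H.

H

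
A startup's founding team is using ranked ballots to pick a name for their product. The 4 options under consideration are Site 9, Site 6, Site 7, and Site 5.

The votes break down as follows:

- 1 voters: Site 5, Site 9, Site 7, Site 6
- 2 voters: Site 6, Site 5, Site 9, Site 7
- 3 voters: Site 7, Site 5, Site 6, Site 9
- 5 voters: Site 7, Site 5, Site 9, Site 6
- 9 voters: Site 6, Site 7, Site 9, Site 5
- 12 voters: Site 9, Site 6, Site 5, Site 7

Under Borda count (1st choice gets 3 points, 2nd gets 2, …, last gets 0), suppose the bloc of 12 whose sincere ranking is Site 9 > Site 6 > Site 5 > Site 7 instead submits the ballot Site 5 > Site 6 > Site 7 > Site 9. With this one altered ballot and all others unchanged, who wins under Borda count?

Site 6

Borda totals with the altered ballot: Site 9 18, Site 6 60, Site 7 55, Site 5 59.
The winner is unchanged: still Site 6.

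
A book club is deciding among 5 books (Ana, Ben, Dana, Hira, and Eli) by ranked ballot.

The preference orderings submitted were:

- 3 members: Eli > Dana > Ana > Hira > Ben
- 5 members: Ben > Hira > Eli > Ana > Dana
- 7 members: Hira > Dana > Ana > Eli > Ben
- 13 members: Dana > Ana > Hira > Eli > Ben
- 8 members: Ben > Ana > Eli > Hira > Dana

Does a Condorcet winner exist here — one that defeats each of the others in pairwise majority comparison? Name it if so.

No Condorcet winner

Head-to-head results (36 voters total):
Ana vs Ben: Ana wins 23–13.
Ana vs Dana: Dana wins 23–13.
Ana vs Hira: Ana wins 24–12.
Ana vs Eli: Ana wins 28–8.
Ben vs Dana: Dana wins 23–13.
Ben vs Hira: Hira wins 23–13.
Ben vs Eli: Eli wins 23–13.
Dana vs Hira: Hira wins 20–16.
Dana vs Eli: Dana wins 20–16.
Hira vs Eli: Hira wins 25–11.
No candidate beats all others: Ana beats Hira beats Dana beats Ana, a majority cycle.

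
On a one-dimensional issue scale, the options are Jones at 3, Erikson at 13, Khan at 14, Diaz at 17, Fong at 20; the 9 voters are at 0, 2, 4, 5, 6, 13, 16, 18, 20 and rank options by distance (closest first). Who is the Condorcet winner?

Jones

With single-peaked preferences on a line, the Condorcet winner is the candidate closest to the median voter.
The median voter (position 6) is closest to Jones at 3.
Check: Jones vs Erikson — voters closer to Jones: 5 of 9.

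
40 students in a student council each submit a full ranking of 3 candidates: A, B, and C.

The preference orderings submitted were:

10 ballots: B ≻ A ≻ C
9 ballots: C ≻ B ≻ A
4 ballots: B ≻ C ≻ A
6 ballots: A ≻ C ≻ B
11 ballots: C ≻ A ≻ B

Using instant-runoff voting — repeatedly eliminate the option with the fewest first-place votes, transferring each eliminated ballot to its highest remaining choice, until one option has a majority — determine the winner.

Round 1: C 20, B 14, A 6. A has the fewest and is eliminated.
Round 2: C 26, B 14. C has a majority.

C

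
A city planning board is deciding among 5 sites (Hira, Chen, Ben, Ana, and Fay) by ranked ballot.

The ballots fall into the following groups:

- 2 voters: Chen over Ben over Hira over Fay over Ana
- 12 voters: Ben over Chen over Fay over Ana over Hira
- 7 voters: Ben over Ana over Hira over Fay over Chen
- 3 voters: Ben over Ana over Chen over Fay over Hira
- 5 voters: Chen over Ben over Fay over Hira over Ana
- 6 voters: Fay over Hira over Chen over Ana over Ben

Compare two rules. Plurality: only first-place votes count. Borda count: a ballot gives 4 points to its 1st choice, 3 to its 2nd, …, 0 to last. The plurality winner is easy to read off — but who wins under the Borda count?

Plurality first-place counts: Hira 0, Chen 7, Ben 22, Ana 0, Fay 6 → Ben.
Borda totals: Hira 41, Chen 82, Ben 109, Ana 48, Fay 70 → Ben.

Ben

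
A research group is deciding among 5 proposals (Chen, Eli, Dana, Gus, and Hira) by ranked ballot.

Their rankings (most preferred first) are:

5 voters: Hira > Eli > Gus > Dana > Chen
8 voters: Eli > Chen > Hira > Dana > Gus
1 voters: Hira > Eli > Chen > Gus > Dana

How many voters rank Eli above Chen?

Ballots ranking Eli above Chen: 5+8+1 = 14.
Ballots ranking Chen above Eli: 0.
So 14 of 14 voters prefer Eli to Chen.

14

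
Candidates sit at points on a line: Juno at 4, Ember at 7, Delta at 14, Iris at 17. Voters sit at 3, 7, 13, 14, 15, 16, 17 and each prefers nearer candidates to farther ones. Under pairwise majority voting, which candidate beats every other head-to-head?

With single-peaked preferences on a line, the Condorcet winner is the candidate closest to the median voter.
The median voter (position 14) is closest to Delta at 14.
Check: Delta vs Juno — voters closer to Delta: 5 of 7.

Delta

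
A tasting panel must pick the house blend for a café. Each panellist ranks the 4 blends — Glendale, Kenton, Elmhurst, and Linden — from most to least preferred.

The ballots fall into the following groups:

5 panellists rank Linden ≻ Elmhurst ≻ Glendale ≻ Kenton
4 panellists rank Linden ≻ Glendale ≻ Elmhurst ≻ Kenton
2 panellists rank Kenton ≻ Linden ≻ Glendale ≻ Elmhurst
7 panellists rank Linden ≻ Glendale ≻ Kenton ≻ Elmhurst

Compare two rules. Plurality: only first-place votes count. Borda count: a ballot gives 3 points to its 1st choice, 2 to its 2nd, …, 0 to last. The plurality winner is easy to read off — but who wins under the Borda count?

Linden

Plurality first-place counts: Glendale 0, Kenton 2, Elmhurst 0, Linden 16 → Linden.
Borda totals: Glendale 29, Kenton 13, Elmhurst 14, Linden 52 → Linden.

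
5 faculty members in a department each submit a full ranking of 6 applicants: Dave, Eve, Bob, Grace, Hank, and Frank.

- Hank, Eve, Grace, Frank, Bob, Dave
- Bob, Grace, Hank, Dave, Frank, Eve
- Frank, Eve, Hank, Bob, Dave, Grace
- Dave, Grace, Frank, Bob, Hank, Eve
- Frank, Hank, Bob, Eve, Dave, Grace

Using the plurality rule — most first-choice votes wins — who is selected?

Frank

First-place vote totals:
  Dave: 1
  Eve: 0
  Bob: 1
  Grace: 0
  Hank: 1
  Frank: 2
Frank has the most first-place votes.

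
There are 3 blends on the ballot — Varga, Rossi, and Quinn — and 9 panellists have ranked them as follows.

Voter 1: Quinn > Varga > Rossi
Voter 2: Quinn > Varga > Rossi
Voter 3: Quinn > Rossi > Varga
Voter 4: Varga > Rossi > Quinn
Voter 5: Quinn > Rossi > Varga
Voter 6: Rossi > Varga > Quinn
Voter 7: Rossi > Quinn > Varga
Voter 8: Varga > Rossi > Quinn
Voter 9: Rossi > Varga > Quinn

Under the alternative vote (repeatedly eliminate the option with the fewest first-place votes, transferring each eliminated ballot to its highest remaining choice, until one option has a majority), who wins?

Rossi

Round 1: Quinn 4, Rossi 3, Varga 2. Varga has the fewest and is eliminated.
Round 2: Rossi 5, Quinn 4. Rossi has a majority.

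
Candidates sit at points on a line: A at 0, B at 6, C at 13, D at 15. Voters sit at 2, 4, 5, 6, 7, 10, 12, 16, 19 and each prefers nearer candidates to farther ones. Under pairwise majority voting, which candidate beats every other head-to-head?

With single-peaked preferences on a line, the Condorcet winner is the candidate closest to the median voter.
The median voter (position 7) is closest to B at 6.
Check: B vs C — voters closer to B: 5 of 9.

B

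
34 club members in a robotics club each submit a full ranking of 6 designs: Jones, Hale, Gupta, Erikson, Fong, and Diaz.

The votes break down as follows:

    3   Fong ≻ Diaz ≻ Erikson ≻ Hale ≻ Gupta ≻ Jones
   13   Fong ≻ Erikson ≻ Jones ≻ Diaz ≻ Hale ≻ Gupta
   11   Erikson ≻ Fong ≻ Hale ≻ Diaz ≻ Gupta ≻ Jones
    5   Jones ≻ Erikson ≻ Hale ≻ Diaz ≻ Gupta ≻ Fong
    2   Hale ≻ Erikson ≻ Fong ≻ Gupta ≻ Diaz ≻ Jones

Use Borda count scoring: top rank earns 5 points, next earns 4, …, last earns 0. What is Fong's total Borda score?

Borda scores:
  Jones: 3·0 + 13·3 + 11·0 + 5·5 + 2·0 = 64
  Hale: 3·2 + 13·1 + 11·3 + 5·3 + 2·5 = 77
  Gupta: 3·1 + 13·0 + 11·1 + 5·1 + 2·2 = 23
  Erikson: 3·3 + 13·4 + 11·5 + 5·4 + 2·4 = 144
  Fong: 3·5 + 13·5 + 11·4 + 5·0 + 2·3 = 130
  Diaz: 3·4 + 13·2 + 11·2 + 5·2 + 2·1 = 72

130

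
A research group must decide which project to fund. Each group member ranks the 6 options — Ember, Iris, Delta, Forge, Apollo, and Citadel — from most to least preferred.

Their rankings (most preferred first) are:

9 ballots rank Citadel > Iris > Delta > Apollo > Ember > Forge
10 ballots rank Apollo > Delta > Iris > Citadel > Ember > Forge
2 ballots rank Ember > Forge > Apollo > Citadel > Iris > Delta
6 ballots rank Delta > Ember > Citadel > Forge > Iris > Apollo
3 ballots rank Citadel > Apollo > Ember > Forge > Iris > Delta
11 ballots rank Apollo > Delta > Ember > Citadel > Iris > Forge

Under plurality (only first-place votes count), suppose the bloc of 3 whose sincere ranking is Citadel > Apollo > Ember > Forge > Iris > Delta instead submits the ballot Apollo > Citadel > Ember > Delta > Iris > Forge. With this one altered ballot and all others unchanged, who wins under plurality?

Apollo

First-place totals with the altered ballot: Ember 2, Iris 0, Delta 6, Forge 0, Apollo 24, Citadel 9.
The winner is unchanged: still Apollo.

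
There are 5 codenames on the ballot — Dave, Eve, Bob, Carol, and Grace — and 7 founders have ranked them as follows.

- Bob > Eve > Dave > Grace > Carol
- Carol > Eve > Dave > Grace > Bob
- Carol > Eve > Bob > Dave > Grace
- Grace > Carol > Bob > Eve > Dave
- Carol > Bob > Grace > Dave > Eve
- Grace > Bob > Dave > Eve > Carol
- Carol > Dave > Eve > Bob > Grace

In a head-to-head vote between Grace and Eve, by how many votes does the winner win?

Ballots ranking Grace above Eve: 3.
Ballots ranking Eve above Grace: 4.
Eve wins 4–3, a margin of 1.

1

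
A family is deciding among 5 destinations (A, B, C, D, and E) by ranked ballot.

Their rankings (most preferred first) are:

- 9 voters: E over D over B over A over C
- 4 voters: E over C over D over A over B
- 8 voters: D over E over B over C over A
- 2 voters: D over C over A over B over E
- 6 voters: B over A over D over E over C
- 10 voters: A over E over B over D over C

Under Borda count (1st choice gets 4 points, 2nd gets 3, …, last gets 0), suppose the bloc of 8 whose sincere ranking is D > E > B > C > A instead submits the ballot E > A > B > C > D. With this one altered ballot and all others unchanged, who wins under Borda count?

Borda totals with the altered ballot: A 99, B 80, C 26, D 65, E 120.
The winner is unchanged: still E.

E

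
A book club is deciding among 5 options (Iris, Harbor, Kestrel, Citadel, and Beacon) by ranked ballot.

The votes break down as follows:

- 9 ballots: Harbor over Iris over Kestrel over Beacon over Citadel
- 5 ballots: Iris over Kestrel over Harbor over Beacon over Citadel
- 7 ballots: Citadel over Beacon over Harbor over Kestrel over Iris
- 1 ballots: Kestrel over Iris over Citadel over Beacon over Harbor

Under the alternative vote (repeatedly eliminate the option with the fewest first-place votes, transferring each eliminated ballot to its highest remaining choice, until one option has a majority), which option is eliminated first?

Round 1: Harbor 9, Citadel 7, Iris 5, Kestrel 1, Beacon 0. Beacon has the fewest and is eliminated.
Round 2: Harbor 9, Citadel 7, Iris 5, Kestrel 1. Kestrel has the fewest and is eliminated.
Round 3: Harbor 9, Citadel 7, Iris 6. Iris has the fewest and is eliminated.
Round 4: Harbor 14, Citadel 8. Harbor has a majority.

Beacon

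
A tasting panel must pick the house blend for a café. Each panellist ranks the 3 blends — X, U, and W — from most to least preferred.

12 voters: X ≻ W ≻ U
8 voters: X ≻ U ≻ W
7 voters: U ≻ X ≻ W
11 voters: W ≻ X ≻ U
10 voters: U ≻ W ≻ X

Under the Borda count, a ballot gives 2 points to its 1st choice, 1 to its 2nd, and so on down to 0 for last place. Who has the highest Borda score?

Borda scores:
  X: 12·2 + 8·2 + 7·1 + 11·1 + 10·0 = 58
  U: 12·0 + 8·1 + 7·2 + 11·0 + 10·2 = 42
  W: 12·1 + 8·0 + 7·0 + 11·2 + 10·1 = 44
X has the highest total.

X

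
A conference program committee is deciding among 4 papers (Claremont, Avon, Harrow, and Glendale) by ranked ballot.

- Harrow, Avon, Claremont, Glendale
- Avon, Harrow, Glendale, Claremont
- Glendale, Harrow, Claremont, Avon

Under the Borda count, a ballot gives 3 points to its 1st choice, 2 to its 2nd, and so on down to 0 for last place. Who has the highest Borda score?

Borda scores:
  Claremont: 1 + 0 + 1 = 2
  Avon: 2 + 3 + 0 = 5
  Harrow: 3 + 2 + 2 = 7
  Glendale: 0 + 1 + 3 = 4
Harrow has the highest total.

Harrow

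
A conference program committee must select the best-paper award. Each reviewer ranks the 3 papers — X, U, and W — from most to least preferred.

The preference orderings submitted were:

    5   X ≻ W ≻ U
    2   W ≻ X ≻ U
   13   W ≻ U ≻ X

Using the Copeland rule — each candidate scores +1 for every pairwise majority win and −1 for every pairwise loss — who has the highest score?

W

Pairwise results:
  X vs U: U wins 13–7.
  X vs W: W wins 15–5.
  U vs W: W wins 20–0.
Copeland scores (wins − losses):
  X: 0 − 2 = -2
  U: 1 − 1 = 0
  W: 2 − 0 = 2
W has the best Copeland score.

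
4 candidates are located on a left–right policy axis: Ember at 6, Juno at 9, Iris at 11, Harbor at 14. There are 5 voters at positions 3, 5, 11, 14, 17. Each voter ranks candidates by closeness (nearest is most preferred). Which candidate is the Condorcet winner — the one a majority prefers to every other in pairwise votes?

Iris

With single-peaked preferences on a line, the Condorcet winner is the candidate closest to the median voter.
The median voter (position 11) is closest to Iris at 11.
Check: Iris vs Juno — voters closer to Iris: 3 of 5.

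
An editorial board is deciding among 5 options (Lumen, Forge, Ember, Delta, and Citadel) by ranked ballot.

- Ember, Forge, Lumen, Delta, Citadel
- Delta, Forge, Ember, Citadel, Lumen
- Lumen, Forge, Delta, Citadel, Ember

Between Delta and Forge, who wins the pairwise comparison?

Ballots ranking Delta above Forge: 1.
Ballots ranking Forge above Delta: 2.
Forge wins the head-to-head, 2–1.

Forge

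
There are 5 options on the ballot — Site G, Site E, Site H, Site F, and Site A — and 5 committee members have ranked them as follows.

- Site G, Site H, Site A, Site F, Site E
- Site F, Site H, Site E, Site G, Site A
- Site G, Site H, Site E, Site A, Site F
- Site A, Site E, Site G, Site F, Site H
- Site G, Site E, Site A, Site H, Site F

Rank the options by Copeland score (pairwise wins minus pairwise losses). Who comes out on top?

Pairwise results:
  Site G vs Site E: Site G wins 3–2.
  Site G vs Site H: Site G wins 4–1.
  Site G vs Site F: Site G wins 4–1.
  Site G vs Site A: Site G wins 4–1.
  Site E vs Site H: Site H wins 3–2.
  Site E vs Site F: Site E wins 3–2.
  Site E vs Site A: Site E wins 3–2.
  Site H vs Site F: Site H wins 3–2.
  Site H vs Site A: Site H wins 3–2.
  Site F vs Site A: Site A wins 4–1.
Copeland scores (wins − losses):
  Site G: 4 − 0 = 4
  Site E: 2 − 2 = 0
  Site H: 3 − 1 = 2
  Site F: 0 − 4 = -4
  Site A: 1 − 3 = -2
Site G has the best Copeland score.

Site G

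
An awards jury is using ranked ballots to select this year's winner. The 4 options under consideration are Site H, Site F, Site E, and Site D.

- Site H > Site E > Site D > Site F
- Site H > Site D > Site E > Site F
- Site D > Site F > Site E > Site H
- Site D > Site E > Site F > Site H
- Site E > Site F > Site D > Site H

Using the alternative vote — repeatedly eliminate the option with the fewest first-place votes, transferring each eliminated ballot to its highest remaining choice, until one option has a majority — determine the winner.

Round 1: Site H 2, Site D 2, Site E 1, Site F 0. Site F has the fewest and is eliminated.
Round 2: Site H 2, Site D 2, Site E 1. Site E has the fewest and is eliminated.
Round 3: Site D 3, Site H 2. Site D has a majority.

Site D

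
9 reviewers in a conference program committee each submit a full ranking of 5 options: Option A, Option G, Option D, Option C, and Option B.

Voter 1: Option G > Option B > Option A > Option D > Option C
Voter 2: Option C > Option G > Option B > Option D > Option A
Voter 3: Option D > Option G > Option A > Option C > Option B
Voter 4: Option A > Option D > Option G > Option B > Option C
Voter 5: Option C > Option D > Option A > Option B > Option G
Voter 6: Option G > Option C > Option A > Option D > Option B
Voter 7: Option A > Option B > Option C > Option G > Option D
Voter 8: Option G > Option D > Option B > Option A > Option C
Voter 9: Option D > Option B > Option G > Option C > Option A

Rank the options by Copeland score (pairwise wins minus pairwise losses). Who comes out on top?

Option G

Pairwise results:
  Option A vs Option G: Option G wins 6–3.
  Option A vs Option D: Option D wins 5–4.
  Option A vs Option C: Option A wins 5–4.
  Option A vs Option B: Option A wins 5–4.
  Option G vs Option D: Option G wins 5–4.
  Option G vs Option C: Option G wins 6–3.
  Option G vs Option B: Option G wins 6–3.
  Option D vs Option C: Option D wins 5–4.
  Option D vs Option B: Option D wins 6–3.
  Option C vs Option B: Option B wins 5–4.
Copeland scores (wins − losses):
  Option A: 2 − 2 = 0
  Option G: 4 − 0 = 4
  Option D: 3 − 1 = 2
  Option C: 0 − 4 = -4
  Option B: 1 − 3 = -2
Option G has the best Copeland score.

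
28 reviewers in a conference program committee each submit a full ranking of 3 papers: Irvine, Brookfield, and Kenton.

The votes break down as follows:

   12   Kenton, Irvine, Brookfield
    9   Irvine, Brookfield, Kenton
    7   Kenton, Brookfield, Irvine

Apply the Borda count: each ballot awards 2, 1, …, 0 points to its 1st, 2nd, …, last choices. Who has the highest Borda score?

Borda scores:
  Irvine: 12·1 + 9·2 + 7·0 = 30
  Brookfield: 12·0 + 9·1 + 7·1 = 16
  Kenton: 12·2 + 9·0 + 7·2 = 38
Kenton has the highest total.

Kenton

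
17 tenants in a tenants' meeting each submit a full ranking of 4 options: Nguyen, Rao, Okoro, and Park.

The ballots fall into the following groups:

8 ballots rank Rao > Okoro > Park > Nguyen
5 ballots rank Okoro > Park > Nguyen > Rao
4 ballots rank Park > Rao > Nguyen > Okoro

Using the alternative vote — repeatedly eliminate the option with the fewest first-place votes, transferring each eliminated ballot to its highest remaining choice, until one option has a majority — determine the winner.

Rao

Round 1: Rao 8, Okoro 5, Park 4, Nguyen 0. Nguyen has the fewest and is eliminated.
Round 2: Rao 8, Okoro 5, Park 4. Park has the fewest and is eliminated.
Round 3: Rao 12, Okoro 5. Rao has a majority.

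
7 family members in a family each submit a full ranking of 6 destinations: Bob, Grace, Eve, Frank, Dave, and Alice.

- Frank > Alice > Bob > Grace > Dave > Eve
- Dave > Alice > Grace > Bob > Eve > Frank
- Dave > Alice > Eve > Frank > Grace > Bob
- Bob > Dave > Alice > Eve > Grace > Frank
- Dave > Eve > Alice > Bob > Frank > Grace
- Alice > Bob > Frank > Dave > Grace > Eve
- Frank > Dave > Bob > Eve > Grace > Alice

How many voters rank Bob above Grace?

Ballots ranking Bob above Grace: 5.
Ballots ranking Grace above Bob: 2.
So 5 of 7 voters prefer Bob to Grace.

5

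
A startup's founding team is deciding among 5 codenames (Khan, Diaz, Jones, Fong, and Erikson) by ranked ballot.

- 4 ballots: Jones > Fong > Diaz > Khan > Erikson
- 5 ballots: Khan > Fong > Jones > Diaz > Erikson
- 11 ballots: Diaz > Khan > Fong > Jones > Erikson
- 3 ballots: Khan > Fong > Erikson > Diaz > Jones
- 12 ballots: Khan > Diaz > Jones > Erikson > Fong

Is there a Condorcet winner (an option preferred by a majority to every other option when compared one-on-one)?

Yes

Head-to-head results (35 voters total):
Khan vs Diaz: Khan wins 20–15.
Khan vs Jones: Khan wins 31–4.
Khan vs Fong: Khan wins 31–4.
Khan vs Erikson: Khan wins 35–0.
Diaz vs Jones: Diaz wins 26–9.
Diaz vs Fong: Diaz wins 23–12.
Diaz vs Erikson: Diaz wins 32–3.
Jones vs Fong: Fong wins 19–16.
Jones vs Erikson: Jones wins 32–3.
Fong vs Erikson: Fong wins 23–12.
Khan beats each rival — Diaz (20–15), Jones (31–4), Fong (31–4), Erikson (35–0) — so Khan is the Condorcet winner.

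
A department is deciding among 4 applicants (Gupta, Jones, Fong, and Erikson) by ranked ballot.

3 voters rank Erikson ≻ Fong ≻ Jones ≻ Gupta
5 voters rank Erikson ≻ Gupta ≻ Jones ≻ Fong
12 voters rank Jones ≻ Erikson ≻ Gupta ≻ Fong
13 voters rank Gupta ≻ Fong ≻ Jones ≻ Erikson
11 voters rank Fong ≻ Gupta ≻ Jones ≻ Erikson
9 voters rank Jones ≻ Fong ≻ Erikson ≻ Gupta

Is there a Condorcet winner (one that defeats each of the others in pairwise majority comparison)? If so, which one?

Head-to-head results (53 voters total):
Gupta vs Jones: Gupta wins 29–24.
Gupta vs Fong: Gupta wins 30–23.
Gupta vs Erikson: Erikson wins 29–24.
Jones vs Fong: Fong wins 27–26.
Jones vs Erikson: Jones wins 45–8.
Fong vs Erikson: Fong wins 33–20.
No candidate beats all others: Gupta beats Jones beats Erikson beats Gupta, a majority cycle.

There is no Condorcet winner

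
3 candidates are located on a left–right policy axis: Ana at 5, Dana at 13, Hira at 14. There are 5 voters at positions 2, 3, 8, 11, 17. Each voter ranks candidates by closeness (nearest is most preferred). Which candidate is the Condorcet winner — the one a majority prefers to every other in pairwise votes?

With single-peaked preferences on a line, the Condorcet winner is the candidate closest to the median voter.
The median voter (position 8) is closest to Ana at 5.
Check: Ana vs Hira — voters closer to Ana: 3 of 5.

Ana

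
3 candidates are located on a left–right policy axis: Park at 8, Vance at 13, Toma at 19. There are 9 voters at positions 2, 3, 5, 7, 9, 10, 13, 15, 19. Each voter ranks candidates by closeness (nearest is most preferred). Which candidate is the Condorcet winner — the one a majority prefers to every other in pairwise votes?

With single-peaked preferences on a line, the Condorcet winner is the candidate closest to the median voter.
The median voter (position 9) is closest to Park at 8.
Check: Park vs Toma — voters closer to Park: 7 of 9.

Park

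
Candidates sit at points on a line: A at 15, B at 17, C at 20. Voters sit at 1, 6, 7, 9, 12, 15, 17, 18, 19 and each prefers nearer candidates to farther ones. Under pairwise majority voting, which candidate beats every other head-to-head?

With single-peaked preferences on a line, the Condorcet winner is the candidate closest to the median voter.
The median voter (position 12) is closest to A at 15.
Check: A vs C — voters closer to A: 7 of 9.

A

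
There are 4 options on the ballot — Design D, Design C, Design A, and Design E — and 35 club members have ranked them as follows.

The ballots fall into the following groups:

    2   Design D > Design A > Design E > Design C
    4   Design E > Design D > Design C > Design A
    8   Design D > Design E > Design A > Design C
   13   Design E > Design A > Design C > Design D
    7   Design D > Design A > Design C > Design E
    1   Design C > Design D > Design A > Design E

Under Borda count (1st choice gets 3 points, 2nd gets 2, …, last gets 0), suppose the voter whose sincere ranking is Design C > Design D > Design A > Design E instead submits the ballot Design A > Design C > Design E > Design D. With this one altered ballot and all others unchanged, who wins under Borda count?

Design E

Borda totals with the altered ballot: Design D 59, Design C 26, Design A 55, Design E 70.
The winner is unchanged: still Design E.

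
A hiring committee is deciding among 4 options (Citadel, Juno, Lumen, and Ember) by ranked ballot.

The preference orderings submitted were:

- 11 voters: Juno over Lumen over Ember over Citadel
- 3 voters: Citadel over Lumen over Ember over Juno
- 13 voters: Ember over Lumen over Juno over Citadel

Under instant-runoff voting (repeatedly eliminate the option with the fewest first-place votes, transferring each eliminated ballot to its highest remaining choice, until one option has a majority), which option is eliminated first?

Round 1: Ember 13, Juno 11, Citadel 3, Lumen 0. Lumen has the fewest and is eliminated.
Round 2: Ember 13, Juno 11, Citadel 3. Citadel has the fewest and is eliminated.
Round 3: Ember 16, Juno 11. Ember has a majority.

Lumen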